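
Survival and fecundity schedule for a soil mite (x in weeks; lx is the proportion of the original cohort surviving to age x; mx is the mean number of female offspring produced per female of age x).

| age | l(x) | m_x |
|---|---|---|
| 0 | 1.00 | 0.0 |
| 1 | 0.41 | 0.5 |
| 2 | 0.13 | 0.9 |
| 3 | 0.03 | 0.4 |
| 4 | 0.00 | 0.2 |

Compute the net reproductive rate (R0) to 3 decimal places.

lx·mx by age: 0, 0.205, 0.117, 0.012, 0
R0 = Σ lx·mx = 0.334 → 0.334

0.334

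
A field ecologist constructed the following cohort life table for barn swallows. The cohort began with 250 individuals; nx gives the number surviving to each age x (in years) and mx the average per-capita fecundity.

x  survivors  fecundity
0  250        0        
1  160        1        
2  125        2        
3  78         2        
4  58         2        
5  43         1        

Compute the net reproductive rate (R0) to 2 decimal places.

lx = nx/n0 = nx/250: 1, 0.64, 0.5, 0.312, 0.232, 0.172
lx·mx by age: 0, 0.64, 1, 0.624, 0.464, 0.172
R0 = Σ lx·mx = 2.9 → 2.90

2.90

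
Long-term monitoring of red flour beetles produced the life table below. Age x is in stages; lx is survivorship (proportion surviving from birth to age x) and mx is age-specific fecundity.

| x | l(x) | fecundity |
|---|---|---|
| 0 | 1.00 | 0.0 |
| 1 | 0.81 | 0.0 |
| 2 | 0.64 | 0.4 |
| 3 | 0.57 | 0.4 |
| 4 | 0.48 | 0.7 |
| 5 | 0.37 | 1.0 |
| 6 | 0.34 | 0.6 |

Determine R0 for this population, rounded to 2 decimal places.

1.39

lx·mx by age: 0, 0, 0.256, 0.228, 0.336, 0.37, 0.204
R0 = Σ lx·mx = 1.394 → 1.39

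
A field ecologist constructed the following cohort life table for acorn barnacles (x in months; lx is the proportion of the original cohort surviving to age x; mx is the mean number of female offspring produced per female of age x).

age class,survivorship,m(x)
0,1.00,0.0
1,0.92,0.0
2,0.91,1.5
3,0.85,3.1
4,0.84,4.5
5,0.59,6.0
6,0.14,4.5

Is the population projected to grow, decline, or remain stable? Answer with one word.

R0 = Σ lx·mx = 0 + 0 + 1.365 + 2.635 + 3.78 + 3.54 + 0.63 = 11.95
R0 > 1, so the population is growing.

growing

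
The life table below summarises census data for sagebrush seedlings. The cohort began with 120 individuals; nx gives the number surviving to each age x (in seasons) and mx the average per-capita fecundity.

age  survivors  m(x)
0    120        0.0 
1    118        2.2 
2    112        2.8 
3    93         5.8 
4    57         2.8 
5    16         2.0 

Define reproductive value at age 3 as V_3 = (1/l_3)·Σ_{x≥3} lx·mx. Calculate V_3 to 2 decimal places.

7.86

lx = nx/n0 = nx/120: 1, 0.98333…, 0.93333…, 0.775, 0.475, 0.13333…
lx·mx for x ≥ 3: 4.495, 1.33, 0.266667… → sum = 6.091667…
V_3 = 6.091667… / l_3 = 6.091667… / 0.775 = 7.860215… → 7.86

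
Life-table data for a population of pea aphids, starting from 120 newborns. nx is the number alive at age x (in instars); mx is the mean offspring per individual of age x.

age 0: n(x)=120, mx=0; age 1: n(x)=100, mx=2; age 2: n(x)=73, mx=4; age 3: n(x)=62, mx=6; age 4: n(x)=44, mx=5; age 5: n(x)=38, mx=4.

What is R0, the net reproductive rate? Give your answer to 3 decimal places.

lx = nx/n0 = nx/120: 1, 0.83333…, 0.60833…, 0.51667…, 0.36667…, 0.31667…
lx·mx by age: 0, 1.666667…, 2.433333…, 3.1…, 1.833333…, 1.266667…
R0 = Σ lx·mx = 10.3… → 10.300

10.300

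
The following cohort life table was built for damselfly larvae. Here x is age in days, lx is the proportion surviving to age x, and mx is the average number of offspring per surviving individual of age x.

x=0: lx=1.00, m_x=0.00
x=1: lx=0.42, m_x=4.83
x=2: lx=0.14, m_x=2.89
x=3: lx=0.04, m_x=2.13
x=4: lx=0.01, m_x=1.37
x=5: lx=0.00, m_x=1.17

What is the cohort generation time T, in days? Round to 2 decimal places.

lx·mx: 0, 2.0286, 0.4046, 0.0852, 0.0137, 0 → R0 = 2.5321
x·lx·mx: 0, 2.0286, 0.8092, 0.2556, 0.0548, 0 → Σ = 3.1482
T = 3.1482 / 2.5321 = 1.243316… → 1.24

1.24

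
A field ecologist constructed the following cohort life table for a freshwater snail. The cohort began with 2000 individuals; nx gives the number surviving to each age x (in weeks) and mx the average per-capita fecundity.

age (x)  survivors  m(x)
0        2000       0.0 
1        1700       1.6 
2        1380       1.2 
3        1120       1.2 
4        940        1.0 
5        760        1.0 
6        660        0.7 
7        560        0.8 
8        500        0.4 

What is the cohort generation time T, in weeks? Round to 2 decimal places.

lx = nx/n0 = nx/2000: 1, 0.85, 0.69, 0.56, 0.47, 0.38, 0.33, 0.28, 0.25
lx·mx: 0, 1.36, 0.828, 0.672, 0.47, 0.38, 0.231, 0.224, 0.1 → R0 = 4.265
x·lx·mx: 0, 1.36, 1.656, 2.016, 1.88, 1.9, 1.386, 1.568, 0.8 → Σ = 12.566
T = 12.566 / 4.265 = 2.946307… → 2.95

2.95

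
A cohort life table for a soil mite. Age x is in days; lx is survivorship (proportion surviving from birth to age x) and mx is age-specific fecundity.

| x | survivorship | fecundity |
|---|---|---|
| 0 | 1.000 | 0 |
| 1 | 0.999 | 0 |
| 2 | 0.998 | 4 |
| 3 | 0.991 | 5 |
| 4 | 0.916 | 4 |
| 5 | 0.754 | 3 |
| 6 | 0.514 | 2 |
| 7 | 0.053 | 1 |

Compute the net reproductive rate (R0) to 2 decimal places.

15.95

lx·mx by age: 0, 0, 3.992, 4.955, 3.664, 2.262, 1.028, 0.053
R0 = Σ lx·mx = 15.954 → 15.95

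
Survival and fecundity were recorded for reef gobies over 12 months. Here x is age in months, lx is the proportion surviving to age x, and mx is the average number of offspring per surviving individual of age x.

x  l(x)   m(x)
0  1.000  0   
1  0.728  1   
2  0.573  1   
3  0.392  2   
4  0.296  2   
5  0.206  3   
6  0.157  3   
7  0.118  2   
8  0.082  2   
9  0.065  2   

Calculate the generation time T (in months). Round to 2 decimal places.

3.87

lx·mx: 0, 0.728, 0.573, 0.784, 0.592, 0.618, 0.471, 0.236, 0.164, 0.13 → R0 = 4.296
x·lx·mx: 0, 0.728, 1.146, 2.352, 2.368, 3.09, 2.826, 1.652, 1.312, 1.17 → Σ = 16.644
T = 16.644 / 4.296 = 3.874302… → 3.87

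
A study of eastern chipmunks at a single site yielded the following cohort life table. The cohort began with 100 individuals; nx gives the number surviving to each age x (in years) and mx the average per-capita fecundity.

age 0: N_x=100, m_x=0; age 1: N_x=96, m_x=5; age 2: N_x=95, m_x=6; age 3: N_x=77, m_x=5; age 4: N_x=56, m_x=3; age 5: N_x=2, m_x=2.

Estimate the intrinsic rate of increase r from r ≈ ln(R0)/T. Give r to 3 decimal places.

1.287

lx = nx/n0 = nx/100: 1, 0.96, 0.95, 0.77, 0.56, 0.02
R0 = Σ lx·mx = 0 + 4.8 + 5.7 + 3.85 + 1.68 + 0.04 = 16.07
Σ x·lx·mx = 34.67; T = 34.67/16.07 = 2.15744…
r ≈ ln(R0)/T = ln(16.07)/2.15744… = 1.28715… → 1.287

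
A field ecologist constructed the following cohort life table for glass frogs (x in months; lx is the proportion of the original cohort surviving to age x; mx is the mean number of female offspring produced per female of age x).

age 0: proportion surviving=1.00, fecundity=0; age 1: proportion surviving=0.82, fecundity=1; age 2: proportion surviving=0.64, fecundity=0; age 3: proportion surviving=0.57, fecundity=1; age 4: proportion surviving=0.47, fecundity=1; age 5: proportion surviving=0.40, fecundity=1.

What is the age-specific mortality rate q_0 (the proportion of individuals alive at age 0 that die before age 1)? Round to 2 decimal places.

q_0 = (l_0 − l_1) / l_0 = (1 − 0.82) / 1
     = 0.18 / 1 = 0.18 → 0.18

0.18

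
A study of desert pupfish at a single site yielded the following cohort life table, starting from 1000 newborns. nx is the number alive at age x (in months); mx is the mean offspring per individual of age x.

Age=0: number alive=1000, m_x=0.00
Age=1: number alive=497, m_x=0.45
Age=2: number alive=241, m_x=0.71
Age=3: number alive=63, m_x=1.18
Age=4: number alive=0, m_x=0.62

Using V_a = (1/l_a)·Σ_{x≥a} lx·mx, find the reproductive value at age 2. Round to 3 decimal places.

1.018

lx = nx/n0 = nx/1000: 1, 0.497, 0.241, 0.063, 0
lx·mx for x ≥ 2: 0.17111, 0.07434, 0 → sum = 0.24545
V_2 = 0.24545 / l_2 = 0.24545 / 0.241 = 1.018465… → 1.018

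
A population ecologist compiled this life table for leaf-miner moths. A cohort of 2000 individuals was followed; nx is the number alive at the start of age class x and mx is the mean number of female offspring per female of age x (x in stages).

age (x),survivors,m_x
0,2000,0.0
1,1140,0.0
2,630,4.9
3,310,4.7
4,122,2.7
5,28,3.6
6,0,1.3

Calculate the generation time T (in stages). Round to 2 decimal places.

lx = nx/n0 = nx/2000: 1, 0.57, 0.315, 0.155, 0.061, 0.014, 0
lx·mx: 0, 0, 1.5435, 0.7285, 0.1647, 0.0504, 0 → R0 = 2.4871
x·lx·mx: 0, 0, 3.087, 2.1855, 0.6588, 0.252, 0 → Σ = 6.1833
T = 6.1833 / 2.4871 = 2.486149… → 2.49

2.49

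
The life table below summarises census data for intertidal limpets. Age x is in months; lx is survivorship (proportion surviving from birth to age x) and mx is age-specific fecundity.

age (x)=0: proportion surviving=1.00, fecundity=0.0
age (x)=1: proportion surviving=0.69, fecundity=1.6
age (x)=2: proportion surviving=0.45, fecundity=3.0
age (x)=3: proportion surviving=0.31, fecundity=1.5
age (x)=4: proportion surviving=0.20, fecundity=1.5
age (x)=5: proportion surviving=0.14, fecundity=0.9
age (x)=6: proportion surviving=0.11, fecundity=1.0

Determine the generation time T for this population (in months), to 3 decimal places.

lx·mx: 0, 1.104, 1.35, 0.465, 0.3, 0.126, 0.11 → R0 = 3.455
x·lx·mx: 0, 1.104, 2.7, 1.395, 1.2, 0.63, 0.66 → Σ = 7.689
T = 7.689 / 3.455 = 2.22547… → 2.225

2.225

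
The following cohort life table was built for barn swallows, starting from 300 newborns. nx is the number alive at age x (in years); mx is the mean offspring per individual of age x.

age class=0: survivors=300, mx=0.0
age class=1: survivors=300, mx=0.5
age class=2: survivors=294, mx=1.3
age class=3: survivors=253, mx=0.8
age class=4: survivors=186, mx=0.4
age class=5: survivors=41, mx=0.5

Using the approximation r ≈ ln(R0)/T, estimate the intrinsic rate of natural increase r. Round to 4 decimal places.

0.4390

lx = nx/n0 = nx/300: 1, 1, 0.98, 0.84333…, 0.62, 0.13667…
R0 = Σ lx·mx = 0 + 0.5 + 1.274 + 0.67467… + 0.248 + 0.06833… = 2.765…
Σ x·lx·mx = 6.405667…; T = 6.405667…/2.765… = 2.3167…
r ≈ ln(R0)/T = ln(2.765…)/2.3167… = 0.439005… → 0.4390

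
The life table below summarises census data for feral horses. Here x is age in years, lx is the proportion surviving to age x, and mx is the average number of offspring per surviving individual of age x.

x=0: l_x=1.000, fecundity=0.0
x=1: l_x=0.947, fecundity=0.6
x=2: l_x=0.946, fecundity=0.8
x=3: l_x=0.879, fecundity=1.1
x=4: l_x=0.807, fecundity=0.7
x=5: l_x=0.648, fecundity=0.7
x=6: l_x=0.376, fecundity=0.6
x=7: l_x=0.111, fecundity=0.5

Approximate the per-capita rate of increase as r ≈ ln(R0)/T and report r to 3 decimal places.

R0 = Σ lx·mx = 0 + 0.5682 + 0.7568 + 0.9669 + 0.5649 + 0.4536 + 0.2256 + 0.0555 = 3.5915
Σ x·lx·mx = 11.2522; T = 11.2522/3.5915 = 3.13301…
r ≈ ln(R0)/T = ln(3.5915)/3.13301… = 0.4081… → 0.408

0.408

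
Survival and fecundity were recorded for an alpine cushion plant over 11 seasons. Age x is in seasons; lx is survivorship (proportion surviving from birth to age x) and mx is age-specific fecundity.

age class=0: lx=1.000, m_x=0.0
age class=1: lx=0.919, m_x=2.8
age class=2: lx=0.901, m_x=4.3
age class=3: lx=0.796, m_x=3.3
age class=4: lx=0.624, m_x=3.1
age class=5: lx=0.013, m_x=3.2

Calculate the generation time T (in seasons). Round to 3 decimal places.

2.366

lx·mx: 0, 2.5732, 3.8743, 2.6268, 1.9344, 0.0416 → R0 = 11.0503
x·lx·mx: 0, 2.5732, 7.7486, 7.8804, 7.7376, 0.208 → Σ = 26.1478
T = 26.1478 / 11.0503 = 2.366252… → 2.366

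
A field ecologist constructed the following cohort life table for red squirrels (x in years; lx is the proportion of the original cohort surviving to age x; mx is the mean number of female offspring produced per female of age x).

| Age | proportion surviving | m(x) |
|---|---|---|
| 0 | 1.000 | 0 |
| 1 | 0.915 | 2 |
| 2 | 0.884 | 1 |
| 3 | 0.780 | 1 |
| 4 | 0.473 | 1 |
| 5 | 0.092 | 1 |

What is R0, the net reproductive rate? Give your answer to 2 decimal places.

lx·mx by age: 0, 1.83, 0.884, 0.78, 0.473, 0.092
R0 = Σ lx·mx = 4.059 → 4.06

4.06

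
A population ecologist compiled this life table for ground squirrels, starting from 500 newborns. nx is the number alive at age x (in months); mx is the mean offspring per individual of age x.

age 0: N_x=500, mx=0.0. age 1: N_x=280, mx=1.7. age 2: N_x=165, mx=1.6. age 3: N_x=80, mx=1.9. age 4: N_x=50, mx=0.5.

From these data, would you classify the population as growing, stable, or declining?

lx = nx/n0 = nx/500: 1, 0.56, 0.33, 0.16, 0.1
R0 = Σ lx·mx = 0 + 0.952 + 0.528 + 0.304 + 0.05 = 1.834
R0 > 1, so the population is growing.

growing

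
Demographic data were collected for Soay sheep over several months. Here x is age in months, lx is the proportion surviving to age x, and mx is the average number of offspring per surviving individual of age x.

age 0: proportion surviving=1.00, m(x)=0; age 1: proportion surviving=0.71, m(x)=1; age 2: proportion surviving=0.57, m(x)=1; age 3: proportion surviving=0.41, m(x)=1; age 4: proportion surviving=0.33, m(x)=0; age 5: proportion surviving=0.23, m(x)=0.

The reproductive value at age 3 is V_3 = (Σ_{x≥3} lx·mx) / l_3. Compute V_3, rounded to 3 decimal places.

1.000

lx·mx for x ≥ 3: 0.41, 0, 0 → sum = 0.41
V_3 = 0.41 / l_3 = 0.41 / 0.41 = 1 → 1.000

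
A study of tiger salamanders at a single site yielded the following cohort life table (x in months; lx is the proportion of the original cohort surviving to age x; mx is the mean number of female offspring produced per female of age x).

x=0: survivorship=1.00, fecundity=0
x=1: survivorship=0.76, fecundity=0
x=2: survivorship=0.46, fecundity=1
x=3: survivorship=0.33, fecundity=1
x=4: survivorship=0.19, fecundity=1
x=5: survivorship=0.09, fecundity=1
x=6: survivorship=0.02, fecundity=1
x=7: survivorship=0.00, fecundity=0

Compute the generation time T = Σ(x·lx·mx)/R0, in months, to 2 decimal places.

2.97

lx·mx: 0, 0, 0.46, 0.33, 0.19, 0.09, 0.02, 0 → R0 = 1.09
x·lx·mx: 0, 0, 0.92, 0.99, 0.76, 0.45, 0.12, 0 → Σ = 3.24
T = 3.24 / 1.09 = 2.972477… → 2.97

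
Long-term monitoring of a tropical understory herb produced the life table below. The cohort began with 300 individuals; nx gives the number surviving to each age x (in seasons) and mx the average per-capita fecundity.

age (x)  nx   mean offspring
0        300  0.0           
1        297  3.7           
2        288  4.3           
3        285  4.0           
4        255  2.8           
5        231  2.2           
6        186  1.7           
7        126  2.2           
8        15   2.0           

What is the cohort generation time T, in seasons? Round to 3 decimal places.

lx = nx/n0 = nx/300: 1, 0.99, 0.96, 0.95, 0.85, 0.77, 0.62, 0.42, 0.05
lx·mx: 0, 3.663, 4.128, 3.8, 2.38, 1.694, 1.054, 0.924, 0.1 → R0 = 17.743
x·lx·mx: 0, 3.663, 8.256, 11.4, 9.52, 8.47, 6.324, 6.468, 0.8 → Σ = 54.901
T = 54.901 / 17.743 = 3.094234… → 3.094

3.094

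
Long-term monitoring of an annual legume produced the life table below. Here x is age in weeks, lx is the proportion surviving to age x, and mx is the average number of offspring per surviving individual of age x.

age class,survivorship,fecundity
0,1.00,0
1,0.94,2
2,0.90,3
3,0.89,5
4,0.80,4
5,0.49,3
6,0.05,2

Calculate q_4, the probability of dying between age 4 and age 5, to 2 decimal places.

q_4 = (l_4 − l_5) / l_4 = (0.8 − 0.49) / 0.8
     = 0.31 / 0.8 = 0.3875 → 0.39

0.39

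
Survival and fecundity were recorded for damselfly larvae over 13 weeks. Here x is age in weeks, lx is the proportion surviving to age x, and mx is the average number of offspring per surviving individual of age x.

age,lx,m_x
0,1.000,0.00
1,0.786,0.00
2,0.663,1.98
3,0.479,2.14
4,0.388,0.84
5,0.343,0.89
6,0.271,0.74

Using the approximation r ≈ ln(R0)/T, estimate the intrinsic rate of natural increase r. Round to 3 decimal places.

R0 = Σ lx·mx = 0 + 0 + 1.31274 + 1.02506 + 0.32592 + 0.30527 + 0.20054 = 3.16953
Σ x·lx·mx = 9.73393; T = 9.73393/3.16953 = 3.0711…
r ≈ ln(R0)/T = ln(3.16953)/3.0711… = 0.37563… → 0.376

0.376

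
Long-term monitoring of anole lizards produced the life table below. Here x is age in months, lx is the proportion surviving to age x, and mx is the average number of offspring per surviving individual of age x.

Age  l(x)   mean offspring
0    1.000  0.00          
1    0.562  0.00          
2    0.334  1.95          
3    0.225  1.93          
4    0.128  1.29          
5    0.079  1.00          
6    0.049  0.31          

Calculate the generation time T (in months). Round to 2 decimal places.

lx·mx: 0, 0, 0.6513, 0.43425, 0.16512, 0.079, 0.01519 → R0 = 1.34486
x·lx·mx: 0, 0, 1.3026, 1.30275, 0.66048, 0.395, 0.09114 → Σ = 3.75197
T = 3.75197 / 1.34486 = 2.789859… → 2.79

2.79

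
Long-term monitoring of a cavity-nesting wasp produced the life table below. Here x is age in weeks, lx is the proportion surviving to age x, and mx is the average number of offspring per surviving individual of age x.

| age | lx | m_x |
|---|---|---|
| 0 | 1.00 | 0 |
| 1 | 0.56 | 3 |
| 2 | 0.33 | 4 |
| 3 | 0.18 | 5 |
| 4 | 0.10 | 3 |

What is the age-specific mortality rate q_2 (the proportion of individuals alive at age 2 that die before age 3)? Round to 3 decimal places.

q_2 = (l_2 − l_3) / l_2 = (0.33 − 0.18) / 0.33
     = 0.15 / 0.33 = 0.454545… → 0.455

0.455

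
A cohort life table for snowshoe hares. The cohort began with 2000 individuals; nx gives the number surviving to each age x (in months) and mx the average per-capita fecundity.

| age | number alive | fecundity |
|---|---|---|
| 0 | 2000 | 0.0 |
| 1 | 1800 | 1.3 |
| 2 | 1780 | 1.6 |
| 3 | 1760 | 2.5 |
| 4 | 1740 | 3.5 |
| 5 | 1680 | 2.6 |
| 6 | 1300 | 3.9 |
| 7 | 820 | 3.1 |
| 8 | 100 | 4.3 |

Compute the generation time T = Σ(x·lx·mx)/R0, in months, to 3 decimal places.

lx = nx/n0 = nx/2000: 1, 0.9, 0.89, 0.88, 0.87, 0.84, 0.65, 0.41, 0.05
lx·mx: 0, 1.17, 1.424, 2.2, 3.045, 2.184, 2.535, 1.271, 0.215 → R0 = 14.044
x·lx·mx: 0, 1.17, 2.848, 6.6, 12.18, 10.92, 15.21, 8.897, 1.72 → Σ = 59.545
T = 59.545 / 14.044 = 4.239889… → 4.240

4.240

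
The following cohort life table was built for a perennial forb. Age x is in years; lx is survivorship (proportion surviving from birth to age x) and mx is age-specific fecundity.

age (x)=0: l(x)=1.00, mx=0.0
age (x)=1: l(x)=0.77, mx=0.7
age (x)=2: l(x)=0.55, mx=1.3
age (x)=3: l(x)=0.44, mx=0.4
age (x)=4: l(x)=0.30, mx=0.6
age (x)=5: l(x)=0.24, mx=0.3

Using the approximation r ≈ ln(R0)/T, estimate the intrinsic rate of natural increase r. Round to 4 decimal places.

R0 = Σ lx·mx = 0 + 0.539 + 0.715 + 0.176 + 0.18 + 0.072 = 1.682
Σ x·lx·mx = 3.577; T = 3.577/1.682 = 2.12663…
r ≈ ln(R0)/T = ln(1.682)/2.12663… = 0.24451… → 0.2445

0.2445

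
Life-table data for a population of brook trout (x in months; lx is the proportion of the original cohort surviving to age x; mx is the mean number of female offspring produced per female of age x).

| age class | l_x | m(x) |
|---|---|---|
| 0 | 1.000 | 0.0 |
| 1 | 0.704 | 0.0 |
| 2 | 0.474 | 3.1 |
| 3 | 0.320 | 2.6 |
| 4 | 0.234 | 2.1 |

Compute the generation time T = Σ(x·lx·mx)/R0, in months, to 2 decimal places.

lx·mx: 0, 0, 1.4694, 0.832, 0.4914 → R0 = 2.7928
x·lx·mx: 0, 0, 2.9388, 2.496, 1.9656 → Σ = 7.4004
T = 7.4004 / 2.7928 = 2.649814… → 2.65

2.65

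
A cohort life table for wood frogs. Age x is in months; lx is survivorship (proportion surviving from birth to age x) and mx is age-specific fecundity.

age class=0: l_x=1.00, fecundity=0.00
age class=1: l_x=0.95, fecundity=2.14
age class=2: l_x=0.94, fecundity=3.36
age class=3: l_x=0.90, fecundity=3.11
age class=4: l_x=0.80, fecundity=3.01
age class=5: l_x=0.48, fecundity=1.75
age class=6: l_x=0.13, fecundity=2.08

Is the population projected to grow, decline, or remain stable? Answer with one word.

R0 = Σ lx·mx = 0 + 2.033 + 3.1584 + 2.799 + 2.408 + 0.84 + 0.2704 = 11.5088
R0 > 1, so the population is growing.

growing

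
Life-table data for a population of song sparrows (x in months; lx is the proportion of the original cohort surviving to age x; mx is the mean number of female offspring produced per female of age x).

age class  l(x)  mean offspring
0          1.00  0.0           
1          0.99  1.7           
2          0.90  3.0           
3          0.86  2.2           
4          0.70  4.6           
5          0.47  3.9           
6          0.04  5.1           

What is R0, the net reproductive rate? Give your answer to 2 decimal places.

lx·mx by age: 0, 1.683, 2.7, 1.892, 3.22, 1.833, 0.204
R0 = Σ lx·mx = 11.532 → 11.53

11.53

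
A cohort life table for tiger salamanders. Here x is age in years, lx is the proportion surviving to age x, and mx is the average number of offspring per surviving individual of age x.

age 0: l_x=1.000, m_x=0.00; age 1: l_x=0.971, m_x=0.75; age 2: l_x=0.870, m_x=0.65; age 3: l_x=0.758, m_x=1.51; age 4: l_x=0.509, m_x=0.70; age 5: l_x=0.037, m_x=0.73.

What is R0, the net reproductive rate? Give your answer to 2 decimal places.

2.82

lx·mx by age: 0, 0.72825, 0.5655, 1.14458, 0.3563, 0.02701
R0 = Σ lx·mx = 2.82164 → 2.82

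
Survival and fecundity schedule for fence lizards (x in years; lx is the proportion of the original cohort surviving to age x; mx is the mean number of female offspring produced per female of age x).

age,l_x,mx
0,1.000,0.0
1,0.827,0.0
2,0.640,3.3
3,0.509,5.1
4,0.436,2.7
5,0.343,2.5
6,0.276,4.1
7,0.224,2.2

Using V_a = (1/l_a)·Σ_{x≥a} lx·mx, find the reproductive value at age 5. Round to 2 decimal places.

lx·mx for x ≥ 5: 0.8575, 1.1316, 0.4928 → sum = 2.4819
V_5 = 2.4819 / l_5 = 2.4819 / 0.343 = 7.23586… → 7.24

7.24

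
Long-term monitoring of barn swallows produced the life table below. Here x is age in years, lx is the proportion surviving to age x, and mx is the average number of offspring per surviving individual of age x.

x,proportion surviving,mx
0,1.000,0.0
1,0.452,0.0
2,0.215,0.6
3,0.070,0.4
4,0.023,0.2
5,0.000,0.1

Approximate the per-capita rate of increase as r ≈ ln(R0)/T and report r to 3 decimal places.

-0.817

R0 = Σ lx·mx = 0 + 0 + 0.129 + 0.028 + 0.0046 + 0 = 0.1616
Σ x·lx·mx = 0.3604; T = 0.3604/0.1616 = 2.2302…
r ≈ ln(R0)/T = ln(0.1616)/2.2302… = -0.81725… → -0.817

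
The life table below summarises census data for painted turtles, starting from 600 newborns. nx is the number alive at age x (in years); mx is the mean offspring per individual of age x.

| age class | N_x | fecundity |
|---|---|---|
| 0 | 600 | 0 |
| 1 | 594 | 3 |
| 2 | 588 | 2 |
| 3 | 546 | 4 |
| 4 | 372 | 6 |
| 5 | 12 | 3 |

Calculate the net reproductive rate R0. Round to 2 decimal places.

lx = nx/n0 = nx/600: 1, 0.99, 0.98, 0.91, 0.62, 0.02
lx·mx by age: 0, 2.97, 1.96, 3.64, 3.72, 0.06
R0 = Σ lx·mx = 12.35 → 12.35

12.35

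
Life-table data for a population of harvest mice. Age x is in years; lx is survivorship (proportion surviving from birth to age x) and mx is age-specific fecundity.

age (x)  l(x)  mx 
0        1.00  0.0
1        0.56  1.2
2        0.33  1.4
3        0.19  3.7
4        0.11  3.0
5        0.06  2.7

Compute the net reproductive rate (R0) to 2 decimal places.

2.33

lx·mx by age: 0, 0.672, 0.462, 0.703, 0.33, 0.162
R0 = Σ lx·mx = 2.329 → 2.33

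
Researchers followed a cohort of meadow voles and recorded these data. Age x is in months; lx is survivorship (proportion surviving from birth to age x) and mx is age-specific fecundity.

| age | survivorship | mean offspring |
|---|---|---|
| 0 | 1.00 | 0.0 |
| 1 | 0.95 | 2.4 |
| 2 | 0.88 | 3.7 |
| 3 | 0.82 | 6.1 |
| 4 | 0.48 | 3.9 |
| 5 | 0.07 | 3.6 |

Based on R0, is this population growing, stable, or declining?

R0 = Σ lx·mx = 0 + 2.28 + 3.256 + 5.002 + 1.872 + 0.252 = 12.662
R0 > 1, so the population is growing.

growing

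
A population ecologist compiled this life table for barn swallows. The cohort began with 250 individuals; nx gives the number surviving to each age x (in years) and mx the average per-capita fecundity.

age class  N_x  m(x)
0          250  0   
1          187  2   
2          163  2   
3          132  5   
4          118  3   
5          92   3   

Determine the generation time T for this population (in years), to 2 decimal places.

lx = nx/n0 = nx/250: 1, 0.748, 0.652, 0.528, 0.472, 0.368
lx·mx: 0, 1.496, 1.304, 2.64, 1.416, 1.104 → R0 = 7.96
x·lx·mx: 0, 1.496, 2.608, 7.92, 5.664, 5.52 → Σ = 23.208
T = 23.208 / 7.96 = 2.915578… → 2.92

2.92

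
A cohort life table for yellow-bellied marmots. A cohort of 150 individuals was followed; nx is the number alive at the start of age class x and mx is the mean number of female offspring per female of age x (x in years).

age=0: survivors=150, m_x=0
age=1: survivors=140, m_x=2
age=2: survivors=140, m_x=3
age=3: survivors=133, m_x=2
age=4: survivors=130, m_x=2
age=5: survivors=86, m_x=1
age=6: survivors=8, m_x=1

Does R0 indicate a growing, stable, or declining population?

lx = nx/n0 = nx/150: 1, 0.93333…, 0.93333…, 0.88667…, 0.86667…, 0.57333…, 0.05333…
R0 = Σ lx·mx = 0 + 1.866667… + 2.8… + 1.773333… + 1.733333… + 0.573333… + 0.053333… = 8.8…
R0 > 1, so the population is growing.

growing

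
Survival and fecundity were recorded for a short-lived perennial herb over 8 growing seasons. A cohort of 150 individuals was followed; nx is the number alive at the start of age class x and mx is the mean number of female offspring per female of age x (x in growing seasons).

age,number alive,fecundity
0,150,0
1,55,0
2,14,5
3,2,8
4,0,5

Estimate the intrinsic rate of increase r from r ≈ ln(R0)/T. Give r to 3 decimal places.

lx = nx/n0 = nx/150: 1, 0.36667…, 0.09333…, 0.01333…, 0
R0 = Σ lx·mx = 0 + 0 + 0.46667… + 0.10667… + 0 = 0.573333…
Σ x·lx·mx = 1.253333…; T = 1.253333…/0.573333… = 2.18605…
r ≈ ln(R0)/T = ln(0.573333…)/2.18605… = -0.25447… → -0.254

-0.254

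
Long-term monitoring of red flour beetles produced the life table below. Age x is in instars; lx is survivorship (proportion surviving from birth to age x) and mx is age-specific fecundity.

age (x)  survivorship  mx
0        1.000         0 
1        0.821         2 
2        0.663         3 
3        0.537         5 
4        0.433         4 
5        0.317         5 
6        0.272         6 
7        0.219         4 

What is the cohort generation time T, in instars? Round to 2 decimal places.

3.66

lx·mx: 0, 1.642, 1.989, 2.685, 1.732, 1.585, 1.632, 0.876 → R0 = 12.141
x·lx·mx: 0, 1.642, 3.978, 8.055, 6.928, 7.925, 9.792, 6.132 → Σ = 44.452
T = 44.452 / 12.141 = 3.661313… → 3.66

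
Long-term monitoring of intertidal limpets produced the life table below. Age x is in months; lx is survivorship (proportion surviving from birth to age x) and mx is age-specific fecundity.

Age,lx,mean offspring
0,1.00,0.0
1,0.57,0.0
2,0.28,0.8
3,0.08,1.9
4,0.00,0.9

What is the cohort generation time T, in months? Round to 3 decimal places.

lx·mx: 0, 0, 0.224, 0.152, 0 → R0 = 0.376
x·lx·mx: 0, 0, 0.448, 0.456, 0 → Σ = 0.904
T = 0.904 / 0.376 = 2.404255… → 2.404

2.404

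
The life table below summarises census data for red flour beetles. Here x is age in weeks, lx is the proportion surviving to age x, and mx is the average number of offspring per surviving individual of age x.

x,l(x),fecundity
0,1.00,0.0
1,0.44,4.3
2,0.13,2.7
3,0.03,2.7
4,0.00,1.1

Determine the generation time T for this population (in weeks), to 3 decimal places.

lx·mx: 0, 1.892, 0.351, 0.081, 0 → R0 = 2.324
x·lx·mx: 0, 1.892, 0.702, 0.243, 0 → Σ = 2.837
T = 2.837 / 2.324 = 1.22074… → 1.221

1.221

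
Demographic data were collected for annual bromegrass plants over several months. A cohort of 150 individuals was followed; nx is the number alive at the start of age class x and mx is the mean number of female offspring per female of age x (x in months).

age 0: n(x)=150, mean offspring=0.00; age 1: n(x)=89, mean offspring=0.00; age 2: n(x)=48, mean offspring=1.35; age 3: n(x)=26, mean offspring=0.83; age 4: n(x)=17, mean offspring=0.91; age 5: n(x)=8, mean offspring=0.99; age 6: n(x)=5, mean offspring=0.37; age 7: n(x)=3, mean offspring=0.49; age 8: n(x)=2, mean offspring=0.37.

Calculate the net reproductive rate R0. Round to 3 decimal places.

lx = nx/n0 = nx/150: 1, 0.59333…, 0.32, 0.17333…, 0.11333…, 0.05333…, 0.03333…, 0.02, 0.01333…
lx·mx by age: 0, 0, 0.432, 0.143867…, 0.103133…, 0.0528…, 0.012333…, 0.0098, 0.004933…
R0 = Σ lx·mx = 0.758867… → 0.759

0.759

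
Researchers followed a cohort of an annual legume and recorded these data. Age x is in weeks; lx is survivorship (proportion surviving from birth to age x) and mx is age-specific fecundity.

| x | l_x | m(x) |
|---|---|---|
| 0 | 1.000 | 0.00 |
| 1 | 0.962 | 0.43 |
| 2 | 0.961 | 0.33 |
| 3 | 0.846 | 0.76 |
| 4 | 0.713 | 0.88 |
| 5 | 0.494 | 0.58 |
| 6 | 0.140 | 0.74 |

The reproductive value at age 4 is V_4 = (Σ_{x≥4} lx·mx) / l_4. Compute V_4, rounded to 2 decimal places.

1.43

lx·mx for x ≥ 4: 0.62744, 0.28652, 0.1036 → sum = 1.01756
V_4 = 1.01756 / l_4 = 1.01756 / 0.713 = 1.427153… → 1.43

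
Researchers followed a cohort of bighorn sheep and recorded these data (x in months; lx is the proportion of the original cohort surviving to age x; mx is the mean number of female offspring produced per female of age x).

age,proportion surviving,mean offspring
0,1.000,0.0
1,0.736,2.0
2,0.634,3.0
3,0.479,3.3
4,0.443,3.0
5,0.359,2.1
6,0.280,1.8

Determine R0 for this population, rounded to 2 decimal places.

lx·mx by age: 0, 1.472, 1.902, 1.5807, 1.329, 0.7539, 0.504
R0 = Σ lx·mx = 7.5416 → 7.54

7.54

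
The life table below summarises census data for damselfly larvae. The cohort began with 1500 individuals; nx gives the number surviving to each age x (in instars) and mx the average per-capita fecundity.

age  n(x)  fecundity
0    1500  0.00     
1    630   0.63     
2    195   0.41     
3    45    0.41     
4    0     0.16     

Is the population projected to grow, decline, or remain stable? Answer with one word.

declining

lx = nx/n0 = nx/1500: 1, 0.42, 0.13, 0.03, 0
R0 = Σ lx·mx = 0 + 0.2646 + 0.0533 + 0.0123 + 0 = 0.3302
R0 < 1, so the population is declining.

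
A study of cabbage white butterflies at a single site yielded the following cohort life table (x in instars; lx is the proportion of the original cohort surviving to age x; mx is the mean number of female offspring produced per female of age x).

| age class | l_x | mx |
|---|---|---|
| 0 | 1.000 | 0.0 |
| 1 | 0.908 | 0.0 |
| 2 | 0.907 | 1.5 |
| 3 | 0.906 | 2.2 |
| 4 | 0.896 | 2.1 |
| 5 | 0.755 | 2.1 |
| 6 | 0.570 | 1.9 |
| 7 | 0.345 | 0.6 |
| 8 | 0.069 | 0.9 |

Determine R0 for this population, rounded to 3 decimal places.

8.173

lx·mx by age: 0, 0, 1.3605, 1.9932, 1.8816, 1.5855, 1.083, 0.207, 0.0621
R0 = Σ lx·mx = 8.1729 → 8.173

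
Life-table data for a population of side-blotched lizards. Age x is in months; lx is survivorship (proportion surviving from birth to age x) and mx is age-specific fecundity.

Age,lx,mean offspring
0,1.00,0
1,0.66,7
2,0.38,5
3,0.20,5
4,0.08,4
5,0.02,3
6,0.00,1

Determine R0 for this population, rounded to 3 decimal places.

7.900

lx·mx by age: 0, 4.62, 1.9, 1, 0.32, 0.06, 0
R0 = Σ lx·mx = 7.9 → 7.900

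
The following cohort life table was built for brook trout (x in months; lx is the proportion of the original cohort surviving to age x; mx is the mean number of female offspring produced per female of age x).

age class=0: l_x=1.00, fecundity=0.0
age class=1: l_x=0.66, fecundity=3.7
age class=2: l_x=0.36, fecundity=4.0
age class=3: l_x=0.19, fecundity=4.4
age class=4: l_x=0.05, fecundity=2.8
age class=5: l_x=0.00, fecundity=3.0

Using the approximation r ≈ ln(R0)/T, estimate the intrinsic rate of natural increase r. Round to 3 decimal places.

R0 = Σ lx·mx = 0 + 2.442 + 1.44 + 0.836 + 0.14 + 0 = 4.858
Σ x·lx·mx = 8.39; T = 8.39/4.858 = 1.72705…
r ≈ ln(R0)/T = ln(4.858)/1.72705… = 0.91522… → 0.915

0.915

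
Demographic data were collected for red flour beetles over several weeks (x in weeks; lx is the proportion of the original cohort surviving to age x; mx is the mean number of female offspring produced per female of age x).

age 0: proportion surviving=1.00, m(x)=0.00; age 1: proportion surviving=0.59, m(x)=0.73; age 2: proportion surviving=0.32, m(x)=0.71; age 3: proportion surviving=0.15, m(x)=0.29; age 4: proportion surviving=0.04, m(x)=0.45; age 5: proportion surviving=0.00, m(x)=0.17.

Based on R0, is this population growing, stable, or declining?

declining

R0 = Σ lx·mx = 0 + 0.4307 + 0.2272 + 0.0435 + 0.018 + 0 = 0.7194
R0 < 1, so the population is declining.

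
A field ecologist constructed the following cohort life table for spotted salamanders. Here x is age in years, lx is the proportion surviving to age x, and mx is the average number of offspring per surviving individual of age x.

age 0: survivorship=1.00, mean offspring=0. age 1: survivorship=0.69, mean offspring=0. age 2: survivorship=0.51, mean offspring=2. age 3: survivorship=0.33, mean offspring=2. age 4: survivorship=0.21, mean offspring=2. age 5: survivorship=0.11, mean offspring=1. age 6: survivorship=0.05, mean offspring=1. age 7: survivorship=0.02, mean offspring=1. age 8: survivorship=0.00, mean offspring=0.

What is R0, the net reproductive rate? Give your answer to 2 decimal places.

2.28

lx·mx by age: 0, 0, 1.02, 0.66, 0.42, 0.11, 0.05, 0.02, 0
R0 = Σ lx·mx = 2.28 → 2.28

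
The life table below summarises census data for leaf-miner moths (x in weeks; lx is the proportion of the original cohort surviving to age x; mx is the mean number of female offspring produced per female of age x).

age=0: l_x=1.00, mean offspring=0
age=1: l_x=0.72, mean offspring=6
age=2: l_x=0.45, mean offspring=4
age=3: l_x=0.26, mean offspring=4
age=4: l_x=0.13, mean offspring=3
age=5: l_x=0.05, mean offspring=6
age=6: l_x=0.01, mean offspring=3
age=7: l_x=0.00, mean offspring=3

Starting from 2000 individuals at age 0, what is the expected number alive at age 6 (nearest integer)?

Expected survivors = N0 · l_6 = 2000 × 0.01 = 20 → 20

20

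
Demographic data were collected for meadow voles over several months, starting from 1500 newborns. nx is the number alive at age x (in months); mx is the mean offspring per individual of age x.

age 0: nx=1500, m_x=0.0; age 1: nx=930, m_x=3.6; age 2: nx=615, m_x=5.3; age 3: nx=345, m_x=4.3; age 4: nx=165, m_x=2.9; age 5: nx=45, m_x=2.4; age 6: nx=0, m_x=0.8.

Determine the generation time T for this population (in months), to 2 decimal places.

lx = nx/n0 = nx/1500: 1, 0.62, 0.41, 0.23, 0.11, 0.03, 0
lx·mx: 0, 2.232, 2.173, 0.989, 0.319, 0.072, 0 → R0 = 5.785
x·lx·mx: 0, 2.232, 4.346, 2.967, 1.276, 0.36, 0 → Σ = 11.181
T = 11.181 / 5.785 = 1.932757… → 1.93

1.93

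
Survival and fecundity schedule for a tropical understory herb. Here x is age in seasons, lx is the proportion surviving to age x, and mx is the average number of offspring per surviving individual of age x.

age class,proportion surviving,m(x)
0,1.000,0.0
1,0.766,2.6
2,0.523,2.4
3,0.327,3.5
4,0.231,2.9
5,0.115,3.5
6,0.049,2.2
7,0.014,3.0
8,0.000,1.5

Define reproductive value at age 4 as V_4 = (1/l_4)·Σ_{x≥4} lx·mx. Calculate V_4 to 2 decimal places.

5.29

lx·mx for x ≥ 4: 0.6699, 0.4025, 0.1078, 0.042, 0 → sum = 1.2222
V_4 = 1.2222 / l_4 = 1.2222 / 0.231 = 5.290909… → 5.29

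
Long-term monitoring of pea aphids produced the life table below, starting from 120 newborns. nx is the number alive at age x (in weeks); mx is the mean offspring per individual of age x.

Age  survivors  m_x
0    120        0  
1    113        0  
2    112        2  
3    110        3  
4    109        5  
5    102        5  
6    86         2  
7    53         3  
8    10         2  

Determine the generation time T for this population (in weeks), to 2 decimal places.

4.32

lx = nx/n0 = nx/120: 1, 0.94167…, 0.93333…, 0.91667…, 0.90833…, 0.85, 0.71667…, 0.44167…, 0.08333…
lx·mx: 0, 0, 1.866667…, 2.75…, 4.541667…, 4.25, 1.433333…, 1.325…, 0.166667… → R0 = 16.333333…
x·lx·mx: 0, 0, 3.733333…, 8.25…, 18.166667…, 21.25, 8.6…, 9.275…, 1.333333… → Σ = 70.608333…
T = 70.608333… / 16.333333… = 4.322959… → 4.32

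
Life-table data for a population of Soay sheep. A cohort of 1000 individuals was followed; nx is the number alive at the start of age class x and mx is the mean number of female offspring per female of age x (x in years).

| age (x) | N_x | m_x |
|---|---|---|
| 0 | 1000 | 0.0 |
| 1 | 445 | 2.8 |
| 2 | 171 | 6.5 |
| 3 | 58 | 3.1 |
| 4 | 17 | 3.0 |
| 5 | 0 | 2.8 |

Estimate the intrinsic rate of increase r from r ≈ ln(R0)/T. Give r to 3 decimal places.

0.584

lx = nx/n0 = nx/1000: 1, 0.445, 0.171, 0.058, 0.017, 0
R0 = Σ lx·mx = 0 + 1.246 + 1.1115 + 0.1798 + 0.051 + 0 = 2.5883
Σ x·lx·mx = 4.2124; T = 4.2124/2.5883 = 1.62748…
r ≈ ln(R0)/T = ln(2.5883)/1.62748… = 0.58434… → 0.584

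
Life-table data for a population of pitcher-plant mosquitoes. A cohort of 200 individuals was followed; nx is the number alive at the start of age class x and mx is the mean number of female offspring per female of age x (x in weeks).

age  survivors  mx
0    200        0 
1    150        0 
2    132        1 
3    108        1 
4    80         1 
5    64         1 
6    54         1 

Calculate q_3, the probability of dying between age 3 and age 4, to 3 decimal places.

0.259

lx = nx/n0 = nx/200: 1, 0.75, 0.66, 0.54, 0.4, 0.32, 0.27
q_3 = (l_3 − l_4) / l_3 = (0.54 − 0.4) / 0.54
     = 0.14 / 0.54 = 0.259259… → 0.259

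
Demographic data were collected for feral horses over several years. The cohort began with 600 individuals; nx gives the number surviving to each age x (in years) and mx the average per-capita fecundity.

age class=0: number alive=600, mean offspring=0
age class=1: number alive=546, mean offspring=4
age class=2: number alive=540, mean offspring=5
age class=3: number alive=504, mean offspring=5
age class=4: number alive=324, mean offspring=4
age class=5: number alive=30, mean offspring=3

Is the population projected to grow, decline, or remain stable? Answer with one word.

lx = nx/n0 = nx/600: 1, 0.91, 0.9, 0.84, 0.54, 0.05
R0 = Σ lx·mx = 0 + 3.64 + 4.5 + 4.2 + 2.16 + 0.15 = 14.65
R0 > 1, so the population is growing.

growing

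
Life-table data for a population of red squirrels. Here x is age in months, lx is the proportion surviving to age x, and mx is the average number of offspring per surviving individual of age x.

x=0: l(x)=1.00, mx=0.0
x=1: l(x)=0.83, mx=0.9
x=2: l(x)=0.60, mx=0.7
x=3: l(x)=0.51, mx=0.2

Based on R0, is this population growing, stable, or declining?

R0 = Σ lx·mx = 0 + 0.747 + 0.42 + 0.102 = 1.269
R0 > 1, so the population is growing.

growing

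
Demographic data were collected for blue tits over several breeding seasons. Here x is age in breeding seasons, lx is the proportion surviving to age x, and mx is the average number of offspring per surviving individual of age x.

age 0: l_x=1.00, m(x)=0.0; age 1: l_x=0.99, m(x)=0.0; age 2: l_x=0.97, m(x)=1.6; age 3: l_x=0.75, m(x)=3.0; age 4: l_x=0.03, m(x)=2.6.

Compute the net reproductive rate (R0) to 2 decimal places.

lx·mx by age: 0, 0, 1.552, 2.25, 0.078
R0 = Σ lx·mx = 3.88 → 3.88

3.88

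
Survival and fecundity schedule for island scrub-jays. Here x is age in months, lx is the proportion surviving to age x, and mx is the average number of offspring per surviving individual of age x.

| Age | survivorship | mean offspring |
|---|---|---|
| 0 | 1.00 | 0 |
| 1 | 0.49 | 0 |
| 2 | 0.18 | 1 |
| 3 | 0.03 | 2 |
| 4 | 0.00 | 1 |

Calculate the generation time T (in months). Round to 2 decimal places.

2.25

lx·mx: 0, 0, 0.18, 0.06, 0 → R0 = 0.24
x·lx·mx: 0, 0, 0.36, 0.18, 0 → Σ = 0.54
T = 0.54 / 0.24 = 2.25 → 2.25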